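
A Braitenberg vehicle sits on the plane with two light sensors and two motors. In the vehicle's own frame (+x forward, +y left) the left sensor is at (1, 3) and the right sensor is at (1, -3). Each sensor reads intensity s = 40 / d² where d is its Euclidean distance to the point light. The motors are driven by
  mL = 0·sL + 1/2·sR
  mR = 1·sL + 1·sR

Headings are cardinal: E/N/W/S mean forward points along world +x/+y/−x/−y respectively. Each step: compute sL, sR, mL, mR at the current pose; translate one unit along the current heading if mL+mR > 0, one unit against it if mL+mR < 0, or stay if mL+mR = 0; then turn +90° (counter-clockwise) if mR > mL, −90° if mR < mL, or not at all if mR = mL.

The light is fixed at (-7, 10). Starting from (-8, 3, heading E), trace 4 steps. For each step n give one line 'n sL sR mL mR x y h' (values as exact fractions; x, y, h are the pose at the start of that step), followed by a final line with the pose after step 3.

n=0: pose=(-8,3,E); sL=5/2, sR=2/5; mL=1/5, mR=29/10; mL+mR=31/10 → advance +1; mR−mL=27/10 → turn +1·90°
n=1: pose=(-7,3,N); sL=8/9, sR=8/9; mL=4/9, mR=16/9; mL+mR=20/9 → advance +1; mR−mL=4/3 → turn +1·90°
n=2: pose=(-7,4,W); sL=20/41, sR=4; mL=2, mR=184/41; mL+mR=266/41 → advance +1; mR−mL=102/41 → turn +1·90°
n=3: pose=(-8,4,S); sL=40/53, sR=8/13; mL=4/13, mR=944/689; mL+mR=1156/689 → advance +1; mR−mL=732/689 → turn +1·90°

0 5/2 2/5 1/5 29/10 -8 3 E
1 8/9 8/9 4/9 16/9 -7 3 N
2 20/41 4 2 184/41 -7 4 W
3 40/53 8/13 4/13 944/689 -8 4 S
final -8 3 E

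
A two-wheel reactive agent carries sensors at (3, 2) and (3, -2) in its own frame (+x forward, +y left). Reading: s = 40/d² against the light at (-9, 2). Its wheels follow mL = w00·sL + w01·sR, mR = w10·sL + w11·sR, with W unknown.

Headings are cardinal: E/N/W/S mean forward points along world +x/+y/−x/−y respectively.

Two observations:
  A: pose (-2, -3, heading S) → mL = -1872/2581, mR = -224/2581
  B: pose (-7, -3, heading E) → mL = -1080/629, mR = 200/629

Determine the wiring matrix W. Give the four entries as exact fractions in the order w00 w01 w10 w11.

-1 -1 1/2 -1/2

obs A: pose=(-2,-3,S) → sL=8/29, sR=40/89, mL=-1872/2581, mR=-224/2581
obs B: pose=(-7,-3,E) → sL=20/17, sR=20/37, mL=-1080/629, mR=200/629
sensor matrix S = [[8/29, 40/89], [20/17, 20/37]]; det S = -616320/1623449
solve [mL_A; mL_B] = S·[w00; w01] and [mR_A; mR_B] = S·[w10; w11]:
  w00 = -1, w01 = -1, w10 = 1/2, w11 = -1/2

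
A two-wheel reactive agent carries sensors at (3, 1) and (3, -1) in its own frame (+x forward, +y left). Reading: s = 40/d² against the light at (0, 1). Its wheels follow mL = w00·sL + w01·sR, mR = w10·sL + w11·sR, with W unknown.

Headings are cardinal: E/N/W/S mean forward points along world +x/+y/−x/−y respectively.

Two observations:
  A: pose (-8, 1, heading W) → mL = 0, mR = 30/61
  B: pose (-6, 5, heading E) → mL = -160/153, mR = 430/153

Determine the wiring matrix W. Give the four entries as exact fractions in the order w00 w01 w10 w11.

obs A: pose=(-8,1,W) → sL=20/61, sR=20/61, mL=0, mR=30/61
obs B: pose=(-6,5,E) → sL=20/17, sR=20/9, mL=-160/153, mR=430/153
sensor matrix S = [[20/61, 20/61], [20/17, 20/9]]; det S = 3200/9333
solve [mL_A; mL_B] = S·[w00; w01] and [mR_A; mR_B] = S·[w10; w11]:
  w00 = 1, w01 = -1, w10 = 1/2, w11 = 1

1 -1 1/2 1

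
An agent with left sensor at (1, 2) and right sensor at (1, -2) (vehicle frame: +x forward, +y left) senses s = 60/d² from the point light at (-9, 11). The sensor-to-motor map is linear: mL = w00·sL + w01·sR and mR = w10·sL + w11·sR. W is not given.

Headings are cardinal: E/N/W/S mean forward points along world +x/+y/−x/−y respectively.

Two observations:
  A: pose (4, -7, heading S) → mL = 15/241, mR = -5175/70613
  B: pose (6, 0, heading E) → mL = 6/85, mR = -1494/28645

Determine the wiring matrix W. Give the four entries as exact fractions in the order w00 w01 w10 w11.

0 1/2 1/2 -1

obs A: pose=(4,-7,S) → sL=30/293, sR=30/241, mL=15/241, mR=-5175/70613
obs B: pose=(6,0,E) → sL=60/337, sR=12/85, mL=6/85, mR=-1494/28645
sensor matrix S = [[30/293, 30/241], [60/337, 12/85]]; det S = -3118176/404541877
solve [mL_A; mL_B] = S·[w00; w01] and [mR_A; mR_B] = S·[w10; w11]:
  w00 = 0, w01 = 1/2, w10 = 1/2, w11 = -1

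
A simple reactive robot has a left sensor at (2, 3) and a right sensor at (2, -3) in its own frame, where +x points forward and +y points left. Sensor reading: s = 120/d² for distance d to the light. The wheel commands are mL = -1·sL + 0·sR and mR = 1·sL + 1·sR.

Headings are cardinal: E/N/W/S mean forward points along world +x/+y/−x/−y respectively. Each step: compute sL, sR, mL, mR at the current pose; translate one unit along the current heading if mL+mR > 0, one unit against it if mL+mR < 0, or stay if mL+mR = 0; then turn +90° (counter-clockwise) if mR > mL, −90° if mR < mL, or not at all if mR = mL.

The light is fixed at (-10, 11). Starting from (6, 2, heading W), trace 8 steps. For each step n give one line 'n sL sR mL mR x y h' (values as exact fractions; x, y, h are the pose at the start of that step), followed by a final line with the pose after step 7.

n=0: pose=(6,2,W); sL=6/17, sR=15/29; mL=-6/17, mR=429/493; mL+mR=15/29 → advance +1; mR−mL=603/493 → turn +1·90°
n=1: pose=(5,2,S); sL=24/89, sR=24/53; mL=-24/89, mR=3408/4717; mL+mR=24/53 → advance +1; mR−mL=4680/4717 → turn +1·90°
n=2: pose=(5,1,E); sL=60/169, sR=60/229; mL=-60/169, mR=23880/38701; mL+mR=60/229 → advance +1; mR−mL=37620/38701 → turn +1·90°
n=3: pose=(6,1,N); sL=120/233, sR=24/85; mL=-120/233, mR=15792/19805; mL+mR=24/85 → advance +1; mR−mL=25992/19805 → turn +1·90°
n=4: pose=(6,2,W); sL=6/17, sR=15/29; mL=-6/17, mR=429/493; mL+mR=15/29 → advance +1; mR−mL=603/493 → turn +1·90°
n=5: pose=(5,2,S); sL=24/89, sR=24/53; mL=-24/89, mR=3408/4717; mL+mR=24/53 → advance +1; mR−mL=4680/4717 → turn +1·90°
n=6: pose=(5,1,E); sL=60/169, sR=60/229; mL=-60/169, mR=23880/38701; mL+mR=60/229 → advance +1; mR−mL=37620/38701 → turn +1·90°
n=7: pose=(6,1,N); sL=120/233, sR=24/85; mL=-120/233, mR=15792/19805; mL+mR=24/85 → advance +1; mR−mL=25992/19805 → turn +1·90°

0 6/17 15/29 -6/17 429/493 6 2 W
1 24/89 24/53 -24/89 3408/4717 5 2 S
2 60/169 60/229 -60/169 23880/38701 5 1 E
3 120/233 24/85 -120/233 15792/19805 6 1 N
4 6/17 15/29 -6/17 429/493 6 2 W
5 24/89 24/53 -24/89 3408/4717 5 2 S
6 60/169 60/229 -60/169 23880/38701 5 1 E
7 120/233 24/85 -120/233 15792/19805 6 1 N
final 6 2 W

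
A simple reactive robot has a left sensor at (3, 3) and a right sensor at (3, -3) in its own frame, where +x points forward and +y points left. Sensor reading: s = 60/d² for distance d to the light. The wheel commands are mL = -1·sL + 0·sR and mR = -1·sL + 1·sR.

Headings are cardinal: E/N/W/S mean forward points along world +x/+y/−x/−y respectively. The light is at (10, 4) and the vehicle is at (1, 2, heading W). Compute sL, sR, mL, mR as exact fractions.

60/169 12/29 -60/169 288/4901

left sensor world pos  = (-2, -1); dL² = 169
right sensor world pos = (-2, 5); dR² = 145
sL = 60/169 = 60/169
sR = 60/145 = 12/29
mL = -1·sL + 0·sR = -60/169
mR = -1·sL + 1·sR = 288/4901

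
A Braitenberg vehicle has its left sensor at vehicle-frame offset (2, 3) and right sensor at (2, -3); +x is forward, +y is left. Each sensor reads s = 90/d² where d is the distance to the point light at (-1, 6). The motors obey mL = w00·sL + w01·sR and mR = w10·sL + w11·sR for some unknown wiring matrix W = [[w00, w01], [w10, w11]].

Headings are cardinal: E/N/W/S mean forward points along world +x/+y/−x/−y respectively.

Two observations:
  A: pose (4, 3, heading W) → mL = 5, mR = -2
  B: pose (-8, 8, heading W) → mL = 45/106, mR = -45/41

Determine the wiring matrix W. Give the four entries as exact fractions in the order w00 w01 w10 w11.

obs A: pose=(4,3,W) → sL=2, sR=10, mL=5, mR=-2
obs B: pose=(-8,8,W) → sL=45/41, sR=45/53, mL=45/106, mR=-45/41
sensor matrix S = [[2, 10], [45/41, 45/53]]; det S = -20160/2173
solve [mL_A; mL_B] = S·[w00; w01] and [mR_A; mR_B] = S·[w10; w11]:
  w00 = 0, w01 = 1/2, w10 = -1, w11 = 0

0 1/2 -1 0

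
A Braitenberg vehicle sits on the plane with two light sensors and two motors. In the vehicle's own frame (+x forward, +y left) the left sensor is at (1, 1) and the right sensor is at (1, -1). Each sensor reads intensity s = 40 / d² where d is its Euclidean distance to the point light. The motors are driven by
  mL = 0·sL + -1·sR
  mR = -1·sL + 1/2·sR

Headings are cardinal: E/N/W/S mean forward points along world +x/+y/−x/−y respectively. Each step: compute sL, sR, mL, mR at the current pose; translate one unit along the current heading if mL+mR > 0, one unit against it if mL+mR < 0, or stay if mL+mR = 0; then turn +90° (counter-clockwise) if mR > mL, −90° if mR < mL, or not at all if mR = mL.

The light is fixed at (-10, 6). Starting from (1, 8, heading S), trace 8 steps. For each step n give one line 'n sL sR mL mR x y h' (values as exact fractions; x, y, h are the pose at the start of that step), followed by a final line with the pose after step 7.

0 8/29 40/101 -40/101 -228/2929 1 8 S
1 1/4 10/37 -10/37 -17/148 1 9 E
2 40/97 40/137 -40/137 -3540/13289 0 9 N
3 20/41 4/9 -4/9 -98/369 0 8 W
4 8/29 40/101 -40/101 -228/2929 1 8 S
5 1/4 10/37 -10/37 -17/148 1 9 E
6 40/97 40/137 -40/137 -3540/13289 0 9 N
7 20/41 4/9 -4/9 -98/369 0 8 W
final 1 8 S

n=0: pose=(1,8,S); sL=8/29, sR=40/101; mL=-40/101, mR=-228/2929; mL+mR=-1388/2929 → advance -1; mR−mL=932/2929 → turn +1·90°
n=1: pose=(1,9,E); sL=1/4, sR=10/37; mL=-10/37, mR=-17/148; mL+mR=-57/148 → advance -1; mR−mL=23/148 → turn +1·90°
n=2: pose=(0,9,N); sL=40/97, sR=40/137; mL=-40/137, mR=-3540/13289; mL+mR=-7420/13289 → advance -1; mR−mL=340/13289 → turn +1·90°
n=3: pose=(0,8,W); sL=20/41, sR=4/9; mL=-4/9, mR=-98/369; mL+mR=-262/369 → advance -1; mR−mL=22/123 → turn +1·90°
n=4: pose=(1,8,S); sL=8/29, sR=40/101; mL=-40/101, mR=-228/2929; mL+mR=-1388/2929 → advance -1; mR−mL=932/2929 → turn +1·90°
n=5: pose=(1,9,E); sL=1/4, sR=10/37; mL=-10/37, mR=-17/148; mL+mR=-57/148 → advance -1; mR−mL=23/148 → turn +1·90°
n=6: pose=(0,9,N); sL=40/97, sR=40/137; mL=-40/137, mR=-3540/13289; mL+mR=-7420/13289 → advance -1; mR−mL=340/13289 → turn +1·90°
n=7: pose=(0,8,W); sL=20/41, sR=4/9; mL=-4/9, mR=-98/369; mL+mR=-262/369 → advance -1; mR−mL=22/123 → turn +1·90°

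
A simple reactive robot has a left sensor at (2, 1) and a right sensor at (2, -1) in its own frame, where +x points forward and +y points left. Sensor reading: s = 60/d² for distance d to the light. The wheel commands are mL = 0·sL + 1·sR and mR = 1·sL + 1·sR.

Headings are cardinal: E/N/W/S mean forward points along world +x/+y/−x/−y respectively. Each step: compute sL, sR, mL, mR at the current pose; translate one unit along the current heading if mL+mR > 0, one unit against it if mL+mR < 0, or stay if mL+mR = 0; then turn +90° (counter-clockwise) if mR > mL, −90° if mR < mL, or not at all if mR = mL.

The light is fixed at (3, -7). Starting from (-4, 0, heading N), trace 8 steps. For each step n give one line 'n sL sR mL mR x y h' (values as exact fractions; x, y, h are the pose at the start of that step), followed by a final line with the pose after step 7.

n=0: pose=(-4,0,N); sL=12/29, sR=20/39; mL=20/39, mR=1048/1131; mL+mR=1628/1131 → advance +1; mR−mL=12/29 → turn +1·90°
n=1: pose=(-4,1,W); sL=6/13, sR=10/27; mL=10/27, mR=292/351; mL+mR=422/351 → advance +1; mR−mL=6/13 → turn +1·90°
n=2: pose=(-5,1,S); sL=12/17, sR=20/39; mL=20/39, mR=808/663; mL+mR=1148/663 → advance +1; mR−mL=12/17 → turn +1·90°
n=3: pose=(-5,0,E); sL=3/5, sR=5/6; mL=5/6, mR=43/30; mL+mR=34/15 → advance +1; mR−mL=3/5 → turn +1·90°
n=4: pose=(-4,0,N); sL=12/29, sR=20/39; mL=20/39, mR=1048/1131; mL+mR=1628/1131 → advance +1; mR−mL=12/29 → turn +1·90°
n=5: pose=(-4,1,W); sL=6/13, sR=10/27; mL=10/27, mR=292/351; mL+mR=422/351 → advance +1; mR−mL=6/13 → turn +1·90°
n=6: pose=(-5,1,S); sL=12/17, sR=20/39; mL=20/39, mR=808/663; mL+mR=1148/663 → advance +1; mR−mL=12/17 → turn +1·90°
n=7: pose=(-5,0,E); sL=3/5, sR=5/6; mL=5/6, mR=43/30; mL+mR=34/15 → advance +1; mR−mL=3/5 → turn +1·90°

0 12/29 20/39 20/39 1048/1131 -4 0 N
1 6/13 10/27 10/27 292/351 -4 1 W
2 12/17 20/39 20/39 808/663 -5 1 S
3 3/5 5/6 5/6 43/30 -5 0 E
4 12/29 20/39 20/39 1048/1131 -4 0 N
5 6/13 10/27 10/27 292/351 -4 1 W
6 12/17 20/39 20/39 808/663 -5 1 S
7 3/5 5/6 5/6 43/30 -5 0 E
final -4 0 N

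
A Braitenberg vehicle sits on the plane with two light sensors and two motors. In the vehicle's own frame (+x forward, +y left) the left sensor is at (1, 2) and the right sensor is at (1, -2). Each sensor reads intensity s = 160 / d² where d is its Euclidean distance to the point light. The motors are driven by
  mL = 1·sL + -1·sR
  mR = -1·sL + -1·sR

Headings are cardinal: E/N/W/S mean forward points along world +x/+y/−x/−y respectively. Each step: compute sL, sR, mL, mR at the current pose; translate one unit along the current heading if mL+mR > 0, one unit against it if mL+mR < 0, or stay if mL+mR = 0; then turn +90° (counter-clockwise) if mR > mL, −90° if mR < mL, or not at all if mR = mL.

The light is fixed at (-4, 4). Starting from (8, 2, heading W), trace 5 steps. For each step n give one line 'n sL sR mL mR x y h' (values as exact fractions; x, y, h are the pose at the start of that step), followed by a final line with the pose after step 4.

n=0: pose=(8,2,W); sL=160/137, sR=160/121; mL=-2560/16577, mR=-41280/16577; mL+mR=-320/121 → advance -1; mR−mL=-320/137 → turn -1·90°
n=1: pose=(9,2,N); sL=80/61, sR=80/113; mL=4160/6893, mR=-13920/6893; mL+mR=-160/113 → advance -1; mR−mL=-160/61 → turn -1·90°
n=2: pose=(9,1,E); sL=160/197, sR=160/221; mL=3840/43537, mR=-66880/43537; mL+mR=-320/221 → advance -1; mR−mL=-320/197 → turn -1·90°
n=3: pose=(8,1,S); sL=40/53, sR=40/29; mL=-960/1537, mR=-3280/1537; mL+mR=-80/29 → advance -1; mR−mL=-80/53 → turn -1·90°
n=4: pose=(8,2,W); sL=160/137, sR=160/121; mL=-2560/16577, mR=-41280/16577; mL+mR=-320/121 → advance -1; mR−mL=-320/137 → turn -1·90°

0 160/137 160/121 -2560/16577 -41280/16577 8 2 W
1 80/61 80/113 4160/6893 -13920/6893 9 2 N
2 160/197 160/221 3840/43537 -66880/43537 9 1 E
3 40/53 40/29 -960/1537 -3280/1537 8 1 S
4 160/137 160/121 -2560/16577 -41280/16577 8 2 W
final 9 2 N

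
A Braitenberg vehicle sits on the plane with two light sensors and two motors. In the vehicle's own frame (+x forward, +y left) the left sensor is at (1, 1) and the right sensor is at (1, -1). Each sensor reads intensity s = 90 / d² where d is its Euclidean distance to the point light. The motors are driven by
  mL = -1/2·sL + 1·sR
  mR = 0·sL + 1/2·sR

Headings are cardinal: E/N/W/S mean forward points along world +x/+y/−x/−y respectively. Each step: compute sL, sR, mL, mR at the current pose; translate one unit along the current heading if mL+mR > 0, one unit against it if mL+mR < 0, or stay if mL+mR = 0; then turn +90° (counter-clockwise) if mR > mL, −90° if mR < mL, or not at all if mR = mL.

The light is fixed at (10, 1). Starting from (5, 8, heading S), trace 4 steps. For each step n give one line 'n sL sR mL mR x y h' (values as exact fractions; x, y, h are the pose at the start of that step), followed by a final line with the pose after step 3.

n=0: pose=(5,8,S); sL=45/26, sR=5/4; mL=5/13, mR=5/8; mL+mR=105/104 → advance +1; mR−mL=25/104 → turn +1·90°
n=1: pose=(5,7,E); sL=18/13, sR=90/41; mL=801/533, mR=45/41; mL+mR=1386/533 → advance +1; mR−mL=-216/533 → turn -1·90°
n=2: pose=(6,7,S); sL=45/17, sR=9/5; mL=81/170, mR=9/10; mL+mR=117/85 → advance +1; mR−mL=36/85 → turn +1·90°
n=3: pose=(6,6,E); sL=2, sR=18/5; mL=13/5, mR=9/5; mL+mR=22/5 → advance +1; mR−mL=-4/5 → turn -1·90°

0 45/26 5/4 5/13 5/8 5 8 S
1 18/13 90/41 801/533 45/41 5 7 E
2 45/17 9/5 81/170 9/10 6 7 S
3 2 18/5 13/5 9/5 6 6 E
final 7 6 S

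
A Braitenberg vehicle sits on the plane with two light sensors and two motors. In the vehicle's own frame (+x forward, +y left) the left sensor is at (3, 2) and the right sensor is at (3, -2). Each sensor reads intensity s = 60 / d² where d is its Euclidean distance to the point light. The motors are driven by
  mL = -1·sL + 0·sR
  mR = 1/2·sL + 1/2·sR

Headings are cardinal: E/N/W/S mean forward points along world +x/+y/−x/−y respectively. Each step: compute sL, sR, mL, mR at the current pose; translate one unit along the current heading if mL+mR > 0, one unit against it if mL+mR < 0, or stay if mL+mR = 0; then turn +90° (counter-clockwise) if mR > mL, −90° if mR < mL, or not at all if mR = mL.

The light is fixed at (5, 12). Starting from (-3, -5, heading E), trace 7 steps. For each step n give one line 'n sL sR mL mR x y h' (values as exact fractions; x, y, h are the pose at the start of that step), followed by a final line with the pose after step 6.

n=0: pose=(-3,-5,E); sL=6/25, sR=30/193; mL=-6/25, mR=954/4825; mL+mR=-204/4825 → advance -1; mR−mL=2112/4825 → turn +1·90°
n=1: pose=(-4,-5,N); sL=60/317, sR=12/49; mL=-60/317, mR=3372/15533; mL+mR=432/15533 → advance +1; mR−mL=6312/15533 → turn +1·90°
n=2: pose=(-4,-4,W); sL=5/39, sR=3/17; mL=-5/39, mR=101/663; mL+mR=16/663 → advance +1; mR−mL=62/221 → turn +1·90°
n=3: pose=(-5,-4,S); sL=12/85, sR=12/101; mL=-12/85, mR=1116/8585; mL+mR=-96/8585 → advance -1; mR−mL=2328/8585 → turn +1·90°
n=4: pose=(-5,-3,E); sL=30/109, sR=30/169; mL=-30/109, mR=4170/18421; mL+mR=-900/18421 → advance -1; mR−mL=9240/18421 → turn +1·90°
n=5: pose=(-6,-3,N); sL=60/313, sR=4/15; mL=-60/313, mR=1076/4695; mL+mR=176/4695 → advance +1; mR−mL=1976/4695 → turn +1·90°
n=6: pose=(-6,-2,W); sL=15/113, sR=3/17; mL=-15/113, mR=297/1921; mL+mR=42/1921 → advance +1; mR−mL=552/1921 → turn +1·90°

0 6/25 30/193 -6/25 954/4825 -3 -5 E
1 60/317 12/49 -60/317 3372/15533 -4 -5 N
2 5/39 3/17 -5/39 101/663 -4 -4 W
3 12/85 12/101 -12/85 1116/8585 -5 -4 S
4 30/109 30/169 -30/109 4170/18421 -5 -3 E
5 60/313 4/15 -60/313 1076/4695 -6 -3 N
6 15/113 3/17 -15/113 297/1921 -6 -2 W
final -7 -2 S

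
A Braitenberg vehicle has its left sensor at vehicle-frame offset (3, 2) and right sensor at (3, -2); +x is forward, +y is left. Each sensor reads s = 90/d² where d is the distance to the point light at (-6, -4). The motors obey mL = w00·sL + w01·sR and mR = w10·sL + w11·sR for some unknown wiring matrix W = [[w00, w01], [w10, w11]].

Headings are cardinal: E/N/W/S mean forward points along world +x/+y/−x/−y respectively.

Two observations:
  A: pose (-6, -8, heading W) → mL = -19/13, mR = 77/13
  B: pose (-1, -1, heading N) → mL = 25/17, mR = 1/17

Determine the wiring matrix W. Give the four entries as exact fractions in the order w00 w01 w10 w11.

obs A: pose=(-6,-8,W) → sL=2, sR=90/13, mL=-19/13, mR=77/13
obs B: pose=(-1,-1,N) → sL=2, sR=18/17, mL=25/17, mR=1/17
sensor matrix S = [[2, 90/13], [2, 18/17]]; det S = -2592/221
solve [mL_A; mL_B] = S·[w00; w01] and [mR_A; mR_B] = S·[w10; w11]:
  w00 = 1, w01 = -1/2, w10 = -1/2, w11 = 1

1 -1/2 -1/2 1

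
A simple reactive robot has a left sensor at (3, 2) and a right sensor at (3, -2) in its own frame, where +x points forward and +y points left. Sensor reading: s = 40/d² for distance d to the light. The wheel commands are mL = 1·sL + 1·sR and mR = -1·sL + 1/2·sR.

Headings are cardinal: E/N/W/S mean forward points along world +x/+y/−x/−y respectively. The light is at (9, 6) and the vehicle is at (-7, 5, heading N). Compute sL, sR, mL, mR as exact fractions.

left sensor world pos  = (-9, 8); dL² = 328
right sensor world pos = (-5, 8); dR² = 200
sL = 40/328 = 5/41
sR = 40/200 = 1/5
mL = 1·sL + 1·sR = 66/205
mR = -1·sL + 1/2·sR = -9/410

5/41 1/5 66/205 -9/410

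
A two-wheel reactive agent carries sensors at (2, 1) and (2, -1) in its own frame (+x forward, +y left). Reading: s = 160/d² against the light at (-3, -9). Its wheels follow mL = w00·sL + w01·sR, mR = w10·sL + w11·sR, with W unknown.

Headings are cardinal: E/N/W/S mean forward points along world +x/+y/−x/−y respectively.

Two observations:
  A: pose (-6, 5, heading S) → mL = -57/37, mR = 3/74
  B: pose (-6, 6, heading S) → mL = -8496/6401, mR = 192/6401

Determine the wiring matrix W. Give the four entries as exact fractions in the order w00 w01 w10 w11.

obs A: pose=(-6,5,S) → sL=40/37, sR=1, mL=-57/37, mR=3/74
obs B: pose=(-6,6,S) → sL=160/173, sR=32/37, mL=-8496/6401, mR=192/6401
sensor matrix S = [[40/37, 1], [160/173, 32/37]]; det S = 2400/236837
solve [mL_A; mL_B] = S·[w00; w01] and [mR_A; mR_B] = S·[w10; w11]:
  w00 = -1/2, w01 = -1, w10 = 1/2, w11 = -1/2

-1/2 -1 1/2 -1/2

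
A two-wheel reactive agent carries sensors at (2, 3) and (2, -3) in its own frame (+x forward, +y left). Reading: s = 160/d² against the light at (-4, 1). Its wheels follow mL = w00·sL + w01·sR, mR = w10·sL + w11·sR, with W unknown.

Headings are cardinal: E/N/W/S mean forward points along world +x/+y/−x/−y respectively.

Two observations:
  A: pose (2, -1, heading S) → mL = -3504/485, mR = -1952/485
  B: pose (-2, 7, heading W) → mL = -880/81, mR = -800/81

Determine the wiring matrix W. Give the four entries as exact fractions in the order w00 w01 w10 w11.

obs A: pose=(2,-1,S) → sL=160/97, sR=32/5, mL=-3504/485, mR=-1952/485
obs B: pose=(-2,7,W) → sL=160/9, sR=160/81, mL=-880/81, mR=-800/81
sensor matrix S = [[160/97, 32/5], [160/9, 160/81]]; det S = -868352/7857
solve [mL_A; mL_B] = S·[w00; w01] and [mR_A; mR_B] = S·[w10; w11]:
  w00 = -1/2, w01 = -1, w10 = -1/2, w11 = -1/2

-1/2 -1 -1/2 -1/2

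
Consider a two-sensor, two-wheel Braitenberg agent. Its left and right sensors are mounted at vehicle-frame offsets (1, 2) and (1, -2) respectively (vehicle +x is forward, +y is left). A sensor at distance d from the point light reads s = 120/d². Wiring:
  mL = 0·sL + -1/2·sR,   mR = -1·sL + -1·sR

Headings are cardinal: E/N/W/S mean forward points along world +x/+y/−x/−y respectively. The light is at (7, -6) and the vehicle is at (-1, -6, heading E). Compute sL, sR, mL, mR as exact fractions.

left sensor world pos  = (0, -4); dL² = 53
right sensor world pos = (0, -8); dR² = 53
sL = 120/53 = 120/53
sR = 120/53 = 120/53
mL = 0·sL + -1/2·sR = -60/53
mR = -1·sL + -1·sR = -240/53

120/53 120/53 -60/53 -240/53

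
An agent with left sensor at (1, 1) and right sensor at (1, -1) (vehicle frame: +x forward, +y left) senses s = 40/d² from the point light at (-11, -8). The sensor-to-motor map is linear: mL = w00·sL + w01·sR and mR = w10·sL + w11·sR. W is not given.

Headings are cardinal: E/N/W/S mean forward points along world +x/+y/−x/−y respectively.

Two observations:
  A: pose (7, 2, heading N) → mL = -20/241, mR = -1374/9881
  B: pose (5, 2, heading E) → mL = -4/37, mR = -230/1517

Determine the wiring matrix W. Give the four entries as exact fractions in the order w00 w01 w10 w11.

0 -1 -1 -1/2

obs A: pose=(7,2,N) → sL=4/41, sR=20/241, mL=-20/241, mR=-1374/9881
obs B: pose=(5,2,E) → sL=4/41, sR=4/37, mL=-4/37, mR=-230/1517
sensor matrix S = [[4/41, 20/241], [4/41, 4/37]]; det S = 896/365597
solve [mL_A; mL_B] = S·[w00; w01] and [mR_A; mR_B] = S·[w10; w11]:
  w00 = 0, w01 = -1, w10 = -1, w11 = -1/2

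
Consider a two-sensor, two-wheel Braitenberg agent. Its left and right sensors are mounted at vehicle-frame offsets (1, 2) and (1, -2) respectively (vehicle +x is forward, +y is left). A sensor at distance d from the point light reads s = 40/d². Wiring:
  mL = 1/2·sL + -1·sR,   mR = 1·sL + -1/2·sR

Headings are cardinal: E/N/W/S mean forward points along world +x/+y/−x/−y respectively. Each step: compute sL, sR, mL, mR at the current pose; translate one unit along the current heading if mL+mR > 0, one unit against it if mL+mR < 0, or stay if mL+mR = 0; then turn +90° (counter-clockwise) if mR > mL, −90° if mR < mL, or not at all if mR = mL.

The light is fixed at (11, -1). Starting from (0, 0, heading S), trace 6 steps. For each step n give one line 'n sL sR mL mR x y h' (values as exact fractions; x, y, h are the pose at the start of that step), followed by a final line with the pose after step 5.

n=0: pose=(0,0,S); sL=40/81, sR=40/169; mL=140/13689, mR=5140/13689; mL+mR=1760/4563 → advance +1; mR−mL=5000/13689 → turn +1·90°
n=1: pose=(0,-1,E); sL=5/13, sR=5/13; mL=-5/26, mR=5/26; mL+mR=0 → advance +0; mR−mL=5/13 → turn +1·90°
n=2: pose=(0,-1,N); sL=4/17, sR=20/41; mL=-258/697, mR=-6/697; mL+mR=-264/697 → advance -1; mR−mL=252/697 → turn +1·90°
n=3: pose=(0,-2,W); sL=40/153, sR=8/29; mL=-644/4437, mR=548/4437; mL+mR=-32/1479 → advance -1; mR−mL=1192/4437 → turn +1·90°
n=4: pose=(1,-2,S); sL=10/17, sR=10/37; mL=15/629, mR=285/629; mL+mR=300/629 → advance +1; mR−mL=270/629 → turn +1·90°
n=5: pose=(1,-3,E); sL=40/81, sR=40/97; mL=-1300/7857, mR=2260/7857; mL+mR=320/2619 → advance +1; mR−mL=3560/7857 → turn +1·90°

0 40/81 40/169 140/13689 5140/13689 0 0 S
1 5/13 5/13 -5/26 5/26 0 -1 E
2 4/17 20/41 -258/697 -6/697 0 -1 N
3 40/153 8/29 -644/4437 548/4437 0 -2 W
4 10/17 10/37 15/629 285/629 1 -2 S
5 40/81 40/97 -1300/7857 2260/7857 1 -3 E
final 2 -3 N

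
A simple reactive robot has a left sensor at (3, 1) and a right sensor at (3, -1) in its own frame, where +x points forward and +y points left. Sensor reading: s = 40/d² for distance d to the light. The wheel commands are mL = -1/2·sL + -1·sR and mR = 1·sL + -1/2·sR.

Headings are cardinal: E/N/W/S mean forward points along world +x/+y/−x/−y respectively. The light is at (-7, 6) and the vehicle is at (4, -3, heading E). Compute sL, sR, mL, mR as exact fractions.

2/13 5/37 -102/481 83/962

left sensor world pos  = (7, -2); dL² = 260
right sensor world pos = (7, -4); dR² = 296
sL = 40/260 = 2/13
sR = 40/296 = 5/37
mL = -1/2·sL + -1·sR = -102/481
mR = 1·sL + -1/2·sR = 83/962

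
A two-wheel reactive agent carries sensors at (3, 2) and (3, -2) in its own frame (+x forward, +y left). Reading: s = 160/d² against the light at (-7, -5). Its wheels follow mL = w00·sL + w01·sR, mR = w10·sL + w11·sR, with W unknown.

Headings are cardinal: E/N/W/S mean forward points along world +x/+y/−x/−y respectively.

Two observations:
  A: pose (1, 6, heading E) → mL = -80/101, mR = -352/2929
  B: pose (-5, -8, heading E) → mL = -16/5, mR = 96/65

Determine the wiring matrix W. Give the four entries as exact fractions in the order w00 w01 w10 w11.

0 -1 1/2 -1/2

obs A: pose=(1,6,E) → sL=16/29, sR=80/101, mL=-80/101, mR=-352/2929
obs B: pose=(-5,-8,E) → sL=80/13, sR=16/5, mL=-16/5, mR=96/65
sensor matrix S = [[16/29, 80/101], [80/13, 16/5]]; det S = -591872/190385
solve [mL_A; mL_B] = S·[w00; w01] and [mR_A; mR_B] = S·[w10; w11]:
  w00 = 0, w01 = -1, w10 = 1/2, w11 = -1/2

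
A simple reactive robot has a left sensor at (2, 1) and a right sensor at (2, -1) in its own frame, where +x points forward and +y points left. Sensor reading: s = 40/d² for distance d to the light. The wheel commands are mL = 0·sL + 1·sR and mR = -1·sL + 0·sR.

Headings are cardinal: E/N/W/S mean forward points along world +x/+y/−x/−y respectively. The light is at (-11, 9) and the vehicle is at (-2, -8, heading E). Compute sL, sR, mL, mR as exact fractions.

left sensor world pos  = (0, -7); dL² = 377
right sensor world pos = (0, -9); dR² = 445
sL = 40/377 = 40/377
sR = 40/445 = 8/89
mL = 0·sL + 1·sR = 8/89
mR = -1·sL + 0·sR = -40/377

40/377 8/89 8/89 -40/377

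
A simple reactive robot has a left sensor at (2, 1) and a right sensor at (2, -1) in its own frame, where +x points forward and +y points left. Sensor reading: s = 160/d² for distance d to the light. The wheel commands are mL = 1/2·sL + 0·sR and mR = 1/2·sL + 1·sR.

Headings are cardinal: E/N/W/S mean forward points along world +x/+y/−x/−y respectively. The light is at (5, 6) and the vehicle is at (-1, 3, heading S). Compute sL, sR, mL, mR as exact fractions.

left sensor world pos  = (0, 1); dL² = 50
right sensor world pos = (-2, 1); dR² = 74
sL = 160/50 = 16/5
sR = 160/74 = 80/37
mL = 1/2·sL + 0·sR = 8/5
mR = 1/2·sL + 1·sR = 696/185

16/5 80/37 8/5 696/185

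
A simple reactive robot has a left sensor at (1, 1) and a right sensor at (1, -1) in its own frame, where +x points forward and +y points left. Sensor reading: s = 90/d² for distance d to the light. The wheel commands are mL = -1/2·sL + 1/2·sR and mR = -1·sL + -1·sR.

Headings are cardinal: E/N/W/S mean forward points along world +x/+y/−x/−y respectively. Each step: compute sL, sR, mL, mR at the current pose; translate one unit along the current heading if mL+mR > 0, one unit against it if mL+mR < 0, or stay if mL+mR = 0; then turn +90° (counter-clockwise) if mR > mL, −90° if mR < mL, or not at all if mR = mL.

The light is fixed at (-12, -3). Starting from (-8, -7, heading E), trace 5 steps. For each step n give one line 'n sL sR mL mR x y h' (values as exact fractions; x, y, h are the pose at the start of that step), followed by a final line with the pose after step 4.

0 45/17 9/5 -36/85 -378/85 -8 -7 E
1 90/41 90/29 540/1189 -6300/1189 -9 -7 S
2 9/2 45/4 27/8 -63/4 -9 -6 W
3 90/13 90/29 -720/377 -3780/377 -8 -6 N
4 45/17 9/5 -36/85 -378/85 -8 -7 E
final -9 -7 S

n=0: pose=(-8,-7,E); sL=45/17, sR=9/5; mL=-36/85, mR=-378/85; mL+mR=-414/85 → advance -1; mR−mL=-342/85 → turn -1·90°
n=1: pose=(-9,-7,S); sL=90/41, sR=90/29; mL=540/1189, mR=-6300/1189; mL+mR=-5760/1189 → advance -1; mR−mL=-6840/1189 → turn -1·90°
n=2: pose=(-9,-6,W); sL=9/2, sR=45/4; mL=27/8, mR=-63/4; mL+mR=-99/8 → advance -1; mR−mL=-153/8 → turn -1·90°
n=3: pose=(-8,-6,N); sL=90/13, sR=90/29; mL=-720/377, mR=-3780/377; mL+mR=-4500/377 → advance -1; mR−mL=-3060/377 → turn -1·90°
n=4: pose=(-8,-7,E); sL=45/17, sR=9/5; mL=-36/85, mR=-378/85; mL+mR=-414/85 → advance -1; mR−mL=-342/85 → turn -1·90°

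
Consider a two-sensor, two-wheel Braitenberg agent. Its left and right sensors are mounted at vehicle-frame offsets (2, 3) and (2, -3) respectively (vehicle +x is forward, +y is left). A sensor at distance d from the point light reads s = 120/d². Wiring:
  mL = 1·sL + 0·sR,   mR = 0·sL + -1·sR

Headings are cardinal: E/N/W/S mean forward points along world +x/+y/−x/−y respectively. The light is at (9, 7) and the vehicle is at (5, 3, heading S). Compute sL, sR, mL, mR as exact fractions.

left sensor world pos  = (8, 1); dL² = 37
right sensor world pos = (2, 1); dR² = 85
sL = 120/37 = 120/37
sR = 120/85 = 24/17
mL = 1·sL + 0·sR = 120/37
mR = 0·sL + -1·sR = -24/17

120/37 24/17 120/37 -24/17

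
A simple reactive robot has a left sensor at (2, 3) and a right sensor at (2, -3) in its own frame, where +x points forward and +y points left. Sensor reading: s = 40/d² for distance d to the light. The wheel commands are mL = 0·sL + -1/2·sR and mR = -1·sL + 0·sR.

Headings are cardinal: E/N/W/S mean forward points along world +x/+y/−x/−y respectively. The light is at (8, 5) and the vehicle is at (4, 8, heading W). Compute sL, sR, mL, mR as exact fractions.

left sensor world pos  = (2, 5); dL² = 36
right sensor world pos = (2, 11); dR² = 72
sL = 40/36 = 10/9
sR = 40/72 = 5/9
mL = 0·sL + -1/2·sR = -5/18
mR = -1·sL + 0·sR = -10/9

10/9 5/9 -5/18 -10/9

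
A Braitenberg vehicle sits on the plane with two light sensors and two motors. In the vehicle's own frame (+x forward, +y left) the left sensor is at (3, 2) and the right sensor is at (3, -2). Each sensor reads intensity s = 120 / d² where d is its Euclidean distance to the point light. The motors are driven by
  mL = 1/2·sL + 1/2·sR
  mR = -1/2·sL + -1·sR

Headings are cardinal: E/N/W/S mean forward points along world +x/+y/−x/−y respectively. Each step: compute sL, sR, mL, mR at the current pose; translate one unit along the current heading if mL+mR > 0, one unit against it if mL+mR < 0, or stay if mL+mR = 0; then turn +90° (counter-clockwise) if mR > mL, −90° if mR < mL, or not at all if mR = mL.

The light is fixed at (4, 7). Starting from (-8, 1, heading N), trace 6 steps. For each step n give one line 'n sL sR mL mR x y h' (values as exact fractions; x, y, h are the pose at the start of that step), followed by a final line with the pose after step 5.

0 24/41 120/109 3768/4469 -6228/4469 -8 1 N
1 60/53 20/27 1340/1431 -1870/1431 -8 0 E
2 120/221 24/65 504/1105 -708/1105 -9 0 S
3 3/8 15/34 111/272 -171/272 -9 1 W
4 24/41 120/109 3768/4469 -6228/4469 -8 1 N
5 60/53 20/27 1340/1431 -1870/1431 -8 0 E
final -9 0 S

n=0: pose=(-8,1,N); sL=24/41, sR=120/109; mL=3768/4469, mR=-6228/4469; mL+mR=-60/109 → advance -1; mR−mL=-9996/4469 → turn -1·90°
n=1: pose=(-8,0,E); sL=60/53, sR=20/27; mL=1340/1431, mR=-1870/1431; mL+mR=-10/27 → advance -1; mR−mL=-1070/477 → turn -1·90°
n=2: pose=(-9,0,S); sL=120/221, sR=24/65; mL=504/1105, mR=-708/1105; mL+mR=-12/65 → advance -1; mR−mL=-1212/1105 → turn -1·90°
n=3: pose=(-9,1,W); sL=3/8, sR=15/34; mL=111/272, mR=-171/272; mL+mR=-15/68 → advance -1; mR−mL=-141/136 → turn -1·90°
n=4: pose=(-8,1,N); sL=24/41, sR=120/109; mL=3768/4469, mR=-6228/4469; mL+mR=-60/109 → advance -1; mR−mL=-9996/4469 → turn -1·90°
n=5: pose=(-8,0,E); sL=60/53, sR=20/27; mL=1340/1431, mR=-1870/1431; mL+mR=-10/27 → advance -1; mR−mL=-1070/477 → turn -1·90°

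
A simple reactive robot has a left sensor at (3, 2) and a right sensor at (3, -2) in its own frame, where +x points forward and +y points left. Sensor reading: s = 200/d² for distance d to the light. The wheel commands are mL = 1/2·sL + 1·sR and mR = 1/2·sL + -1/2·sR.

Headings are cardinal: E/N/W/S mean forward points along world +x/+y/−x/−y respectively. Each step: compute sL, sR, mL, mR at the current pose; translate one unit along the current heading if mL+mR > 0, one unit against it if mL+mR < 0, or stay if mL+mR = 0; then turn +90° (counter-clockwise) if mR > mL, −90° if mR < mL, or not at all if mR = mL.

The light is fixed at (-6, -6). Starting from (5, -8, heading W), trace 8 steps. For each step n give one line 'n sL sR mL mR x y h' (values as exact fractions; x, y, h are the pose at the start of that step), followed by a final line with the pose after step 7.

0 5/2 25/8 35/8 -5/16 5 -8 W
1 40/13 40/29 1100/377 320/377 4 -8 N
2 20/17 100/89 2590/1513 40/1513 4 -7 E
3 40/37 200/97 9340/3589 -1760/3589 5 -7 S
4 5/2 25/8 35/8 -5/16 5 -8 W
5 40/13 40/29 1100/377 320/377 4 -8 N
6 20/17 100/89 2590/1513 40/1513 4 -7 E
7 40/37 200/97 9340/3589 -1760/3589 5 -7 S
final 5 -8 W

n=0: pose=(5,-8,W); sL=5/2, sR=25/8; mL=35/8, mR=-5/16; mL+mR=65/16 → advance +1; mR−mL=-75/16 → turn -1·90°
n=1: pose=(4,-8,N); sL=40/13, sR=40/29; mL=1100/377, mR=320/377; mL+mR=1420/377 → advance +1; mR−mL=-60/29 → turn -1·90°
n=2: pose=(4,-7,E); sL=20/17, sR=100/89; mL=2590/1513, mR=40/1513; mL+mR=2630/1513 → advance +1; mR−mL=-150/89 → turn -1·90°
n=3: pose=(5,-7,S); sL=40/37, sR=200/97; mL=9340/3589, mR=-1760/3589; mL+mR=7580/3589 → advance +1; mR−mL=-300/97 → turn -1·90°
n=4: pose=(5,-8,W); sL=5/2, sR=25/8; mL=35/8, mR=-5/16; mL+mR=65/16 → advance +1; mR−mL=-75/16 → turn -1·90°
n=5: pose=(4,-8,N); sL=40/13, sR=40/29; mL=1100/377, mR=320/377; mL+mR=1420/377 → advance +1; mR−mL=-60/29 → turn -1·90°
n=6: pose=(4,-7,E); sL=20/17, sR=100/89; mL=2590/1513, mR=40/1513; mL+mR=2630/1513 → advance +1; mR−mL=-150/89 → turn -1·90°
n=7: pose=(5,-7,S); sL=40/37, sR=200/97; mL=9340/3589, mR=-1760/3589; mL+mR=7580/3589 → advance +1; mR−mL=-300/97 → turn -1·90°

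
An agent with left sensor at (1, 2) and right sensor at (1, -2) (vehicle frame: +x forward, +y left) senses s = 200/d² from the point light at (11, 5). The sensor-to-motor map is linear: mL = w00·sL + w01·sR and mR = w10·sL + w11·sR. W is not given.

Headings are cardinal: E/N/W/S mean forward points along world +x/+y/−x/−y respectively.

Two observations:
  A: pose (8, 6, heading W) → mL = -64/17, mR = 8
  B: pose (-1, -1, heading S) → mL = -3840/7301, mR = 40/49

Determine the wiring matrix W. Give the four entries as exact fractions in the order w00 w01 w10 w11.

obs A: pose=(8,6,W) → sL=200/17, sR=8, mL=-64/17, mR=8
obs B: pose=(-1,-1,S) → sL=200/149, sR=40/49, mL=-3840/7301, mR=40/49
sensor matrix S = [[200/17, 8], [200/149, 40/49]]; det S = -140800/124117
solve [mL_A; mL_B] = S·[w00; w01] and [mR_A; mR_B] = S·[w10; w11]:
  w00 = -1, w01 = 1, w10 = 0, w11 = 1

-1 1 0 1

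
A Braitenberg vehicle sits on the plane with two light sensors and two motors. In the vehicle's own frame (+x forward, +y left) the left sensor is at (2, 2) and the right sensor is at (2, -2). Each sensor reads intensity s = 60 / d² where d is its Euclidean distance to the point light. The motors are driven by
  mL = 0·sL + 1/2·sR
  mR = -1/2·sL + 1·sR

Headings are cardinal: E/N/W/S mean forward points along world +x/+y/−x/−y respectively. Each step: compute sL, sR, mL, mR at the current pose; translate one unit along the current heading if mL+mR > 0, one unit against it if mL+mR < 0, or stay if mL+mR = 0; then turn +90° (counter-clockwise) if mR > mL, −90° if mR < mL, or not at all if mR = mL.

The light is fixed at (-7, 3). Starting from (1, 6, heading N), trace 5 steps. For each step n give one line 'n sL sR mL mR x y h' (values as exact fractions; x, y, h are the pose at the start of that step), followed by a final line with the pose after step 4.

0 60/61 12/25 6/25 -18/1525 1 6 N
1 15/34 15/26 15/52 315/884 1 7 E
2 12/17 60/157 30/157 78/2669 2 7 N
3 6/17 6/13 3/13 63/221 2 8 E
4 60/113 60/193 30/193 990/21809 3 8 N
final 3 9 E

n=0: pose=(1,6,N); sL=60/61, sR=12/25; mL=6/25, mR=-18/1525; mL+mR=348/1525 → advance +1; mR−mL=-384/1525 → turn -1·90°
n=1: pose=(1,7,E); sL=15/34, sR=15/26; mL=15/52, mR=315/884; mL+mR=285/442 → advance +1; mR−mL=15/221 → turn +1·90°
n=2: pose=(2,7,N); sL=12/17, sR=60/157; mL=30/157, mR=78/2669; mL+mR=588/2669 → advance +1; mR−mL=-432/2669 → turn -1·90°
n=3: pose=(2,8,E); sL=6/17, sR=6/13; mL=3/13, mR=63/221; mL+mR=114/221 → advance +1; mR−mL=12/221 → turn +1·90°
n=4: pose=(3,8,N); sL=60/113, sR=60/193; mL=30/193, mR=990/21809; mL+mR=4380/21809 → advance +1; mR−mL=-2400/21809 → turn -1·90°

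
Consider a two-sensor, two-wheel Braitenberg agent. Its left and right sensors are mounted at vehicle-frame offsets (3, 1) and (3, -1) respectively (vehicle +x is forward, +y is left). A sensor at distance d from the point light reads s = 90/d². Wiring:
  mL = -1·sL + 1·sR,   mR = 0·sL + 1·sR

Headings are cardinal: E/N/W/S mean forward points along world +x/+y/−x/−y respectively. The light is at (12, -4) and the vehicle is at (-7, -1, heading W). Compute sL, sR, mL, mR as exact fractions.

45/244 9/50 -27/6100 9/50

left sensor world pos  = (-10, -2); dL² = 488
right sensor world pos = (-10, 0); dR² = 500
sL = 90/488 = 45/244
sR = 90/500 = 9/50
mL = -1·sL + 1·sR = -27/6100
mR = 0·sL + 1·sR = 9/50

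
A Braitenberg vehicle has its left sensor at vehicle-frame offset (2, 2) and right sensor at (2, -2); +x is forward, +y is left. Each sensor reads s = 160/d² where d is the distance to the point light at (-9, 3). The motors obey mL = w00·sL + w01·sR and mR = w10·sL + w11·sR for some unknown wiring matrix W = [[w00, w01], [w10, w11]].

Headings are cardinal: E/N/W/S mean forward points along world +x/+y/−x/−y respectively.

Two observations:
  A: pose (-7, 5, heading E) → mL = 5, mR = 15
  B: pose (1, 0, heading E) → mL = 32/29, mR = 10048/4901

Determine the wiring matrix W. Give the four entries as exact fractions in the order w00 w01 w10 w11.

obs A: pose=(-7,5,E) → sL=5, sR=10, mL=5, mR=15
obs B: pose=(1,0,E) → sL=32/29, sR=160/169, mL=32/29, mR=10048/4901
sensor matrix S = [[5, 10], [32/29, 160/169]]; det S = -30880/4901
solve [mL_A; mL_B] = S·[w00; w01] and [mR_A; mR_B] = S·[w10; w11]:
  w00 = 1, w01 = 0, w10 = 1, w11 = 1

1 0 1 1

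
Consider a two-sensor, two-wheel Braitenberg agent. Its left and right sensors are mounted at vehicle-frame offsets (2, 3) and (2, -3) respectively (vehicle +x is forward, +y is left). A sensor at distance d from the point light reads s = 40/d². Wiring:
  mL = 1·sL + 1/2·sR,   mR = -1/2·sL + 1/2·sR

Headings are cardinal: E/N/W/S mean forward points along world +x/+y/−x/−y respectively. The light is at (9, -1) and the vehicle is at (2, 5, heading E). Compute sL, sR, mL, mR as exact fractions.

20/53 20/17 870/901 360/901

left sensor world pos  = (4, 8); dL² = 106
right sensor world pos = (4, 2); dR² = 34
sL = 40/106 = 20/53
sR = 40/34 = 20/17
mL = 1·sL + 1/2·sR = 870/901
mR = -1/2·sL + 1/2·sR = 360/901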